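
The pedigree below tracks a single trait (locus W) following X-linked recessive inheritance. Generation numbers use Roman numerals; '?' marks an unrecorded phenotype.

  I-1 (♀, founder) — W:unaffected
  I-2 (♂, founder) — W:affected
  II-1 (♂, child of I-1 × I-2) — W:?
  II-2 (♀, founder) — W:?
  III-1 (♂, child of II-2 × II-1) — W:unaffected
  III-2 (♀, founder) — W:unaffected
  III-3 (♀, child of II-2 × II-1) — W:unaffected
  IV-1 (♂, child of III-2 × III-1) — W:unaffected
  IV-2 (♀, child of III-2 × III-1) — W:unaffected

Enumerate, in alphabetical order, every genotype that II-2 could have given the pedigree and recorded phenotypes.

II-2 ∈ {X^WX^W, X^WX^w}

W/I-1 un ·: X^WX^W|X^WX^w
W/I-2 aff ·: X^wY
W/II-1 ? I-1×I-2: X^WY|X^wY
W/II-2 ? ·: X^WX^W|X^WX^w
W/III-1 un II-2×II-1: X^WY
W/III-2 un ·: X^WX^W|X^WX^w
W/III-3 un II-2×II-1: X^WX^W|X^WX^w
W/IV-1 un III-2×III-1: X^WY
W/IV-2 un III-2×III-1: X^WX^W|X^WX^w
⇒ W over [I-1,I-2,II-1,II-2,III-1,III-2,III-3,IV-1,IV-2]: 24 consistent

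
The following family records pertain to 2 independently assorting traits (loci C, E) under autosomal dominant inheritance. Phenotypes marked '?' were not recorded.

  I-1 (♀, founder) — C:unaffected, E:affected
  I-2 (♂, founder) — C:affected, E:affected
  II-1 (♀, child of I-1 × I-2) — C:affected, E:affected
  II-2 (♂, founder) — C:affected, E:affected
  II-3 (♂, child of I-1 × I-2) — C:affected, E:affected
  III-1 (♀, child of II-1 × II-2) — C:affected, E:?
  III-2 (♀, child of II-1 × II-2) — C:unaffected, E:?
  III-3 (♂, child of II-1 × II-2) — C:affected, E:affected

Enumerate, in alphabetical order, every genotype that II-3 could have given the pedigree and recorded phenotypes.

II-3 ∈ {Cc EE, Cc Ee}

C/I-1 un ·: cc
C/I-2 aff ·: Cc|CC
C/II-1 aff I-1×I-2: Cc
C/II-2 aff ·: Cc
C/II-3 aff I-1×I-2: Cc
C/III-1 aff II-1×II-2: Cc|CC
C/III-2 un II-1×II-2: cc
C/III-3 aff II-1×II-2: Cc|CC
⇒ C over [I-1,I-2,II-1,II-2,II-3,III-1,III-2,III-3]: 8 consistent
E/I-1 aff ·: Ee|EE
E/I-2 aff ·: Ee|EE
E/II-1 aff I-1×I-2: Ee|EE
E/II-2 aff ·: Ee|EE
E/II-3 aff I-1×I-2: Ee|EE
E/III-1 ? II-1×II-2: ee|Ee|EE
E/III-2 ? II-1×II-2: ee|Ee|EE
E/III-3 aff II-1×II-2: Ee|EE
⇒ E over [I-1,I-2,II-1,II-2,II-3,III-1,III-2,III-3]: 219 consistent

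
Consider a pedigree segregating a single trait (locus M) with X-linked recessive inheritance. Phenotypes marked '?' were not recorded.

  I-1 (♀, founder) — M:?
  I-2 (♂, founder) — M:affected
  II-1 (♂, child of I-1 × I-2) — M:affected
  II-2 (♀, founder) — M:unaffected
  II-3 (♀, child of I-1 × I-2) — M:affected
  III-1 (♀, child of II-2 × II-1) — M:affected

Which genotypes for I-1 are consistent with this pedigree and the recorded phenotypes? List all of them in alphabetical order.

M/I-1 ? ·: X^MX^m|X^mX^m
M/I-2 aff ·: X^mY
M/II-1 aff I-1×I-2: X^mY
M/II-2 un ·: X^MX^m
M/II-3 aff I-1×I-2: X^mX^m
M/III-1 aff II-2×II-1: X^mX^m
⇒ M over [I-1,I-2,II-1,II-2,II-3,III-1]: 2 consistent

I-1 ∈ {X^MX^m, X^mX^m}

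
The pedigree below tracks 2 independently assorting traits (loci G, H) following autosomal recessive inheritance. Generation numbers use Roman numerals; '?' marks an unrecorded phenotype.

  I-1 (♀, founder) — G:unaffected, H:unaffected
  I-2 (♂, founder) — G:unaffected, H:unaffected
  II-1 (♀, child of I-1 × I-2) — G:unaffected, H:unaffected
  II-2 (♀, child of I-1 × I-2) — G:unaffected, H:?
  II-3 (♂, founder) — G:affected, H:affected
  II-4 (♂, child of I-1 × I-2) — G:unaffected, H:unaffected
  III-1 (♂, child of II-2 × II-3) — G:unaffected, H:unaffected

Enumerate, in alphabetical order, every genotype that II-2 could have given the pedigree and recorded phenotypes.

II-2 ∈ {GG HH, GG Hh, Gg HH, Gg Hh}

G/I-1 un ·: GG|Gg
G/I-2 un ·: GG|Gg
G/II-1 un I-1×I-2: GG|Gg
G/II-2 un I-1×I-2: GG|Gg
G/II-3 aff ·: gg
G/II-4 un I-1×I-2: GG|Gg
G/III-1 un II-2×II-3: Gg
⇒ G over [I-1,I-2,II-1,II-2,II-3,II-4,III-1]: 25 consistent
H/I-1 un ·: HH|Hh
H/I-2 un ·: HH|Hh
H/II-1 un I-1×I-2: HH|Hh
H/II-2 ? I-1×I-2: HH|Hh
H/II-3 aff ·: hh
H/II-4 un I-1×I-2: HH|Hh
H/III-1 un II-2×II-3: Hh
⇒ H over [I-1,I-2,II-1,II-2,II-3,II-4,III-1]: 25 consistent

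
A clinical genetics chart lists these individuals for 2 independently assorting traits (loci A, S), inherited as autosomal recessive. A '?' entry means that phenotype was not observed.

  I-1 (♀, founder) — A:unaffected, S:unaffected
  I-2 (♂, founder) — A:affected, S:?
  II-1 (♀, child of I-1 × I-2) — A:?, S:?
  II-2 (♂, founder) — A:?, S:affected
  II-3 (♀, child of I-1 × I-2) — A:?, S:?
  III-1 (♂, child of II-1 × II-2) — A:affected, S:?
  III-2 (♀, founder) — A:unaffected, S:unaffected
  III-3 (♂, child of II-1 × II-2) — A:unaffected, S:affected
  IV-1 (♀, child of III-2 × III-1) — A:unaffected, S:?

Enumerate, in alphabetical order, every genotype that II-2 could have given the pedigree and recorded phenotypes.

A/I-1 un ·: AA|Aa
A/I-2 aff ·: aa
A/II-1 ? I-1×I-2: Aa|aa
A/II-2 ? ·: Aa|aa
A/II-3 ? I-1×I-2: Aa|aa
A/III-1 aff II-1×II-2: aa
A/III-2 un ·: AA|Aa
A/III-3 un II-1×II-2: AA|Aa
A/IV-1 un III-2×III-1: Aa
⇒ A over [I-1,I-2,II-1,II-2,II-3,III-1,III-2,III-3,IV-1]: 22 consistent
S/I-1 un ·: SS|Ss
S/I-2 ? ·: SS|Ss|ss
S/II-1 ? I-1×I-2: Ss|ss
S/II-2 aff ·: ss
S/II-3 ? I-1×I-2: SS|Ss|ss
S/III-1 ? II-1×II-2: Ss|ss
S/III-2 un ·: SS|Ss
S/III-3 aff II-1×II-2: ss
S/IV-1 ? III-2×III-1: SS|Ss|ss
⇒ S over [I-1,I-2,II-1,II-2,II-3,III-1,III-2,III-3,IV-1]: 95 consistent

II-2 ∈ {Aa ss, aa ss}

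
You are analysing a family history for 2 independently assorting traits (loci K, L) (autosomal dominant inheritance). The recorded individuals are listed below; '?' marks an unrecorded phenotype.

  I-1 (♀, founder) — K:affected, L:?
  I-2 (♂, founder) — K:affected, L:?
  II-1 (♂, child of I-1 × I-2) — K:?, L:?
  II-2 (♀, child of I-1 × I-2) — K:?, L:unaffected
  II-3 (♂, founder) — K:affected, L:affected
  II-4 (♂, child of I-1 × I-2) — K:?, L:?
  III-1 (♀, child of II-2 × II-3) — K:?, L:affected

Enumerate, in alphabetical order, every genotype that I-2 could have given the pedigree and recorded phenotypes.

K/I-1 aff ·: Kk|KK
K/I-2 aff ·: Kk|KK
K/II-1 ? I-1×I-2: kk|Kk|KK
K/II-2 ? I-1×I-2: kk|Kk|KK
K/II-3 aff ·: Kk|KK
K/II-4 ? I-1×I-2: kk|Kk|KK
K/III-1 ? II-2×II-3: kk|Kk|KK
⇒ K over [I-1,I-2,II-1,II-2,II-3,II-4,III-1]: 166 consistent
L/I-1 ? ·: ll|Ll
L/I-2 ? ·: ll|Ll
L/II-1 ? I-1×I-2: ll|Ll|LL
L/II-2 un I-1×I-2: ll
L/II-3 aff ·: Ll|LL
L/II-4 ? I-1×I-2: ll|Ll|LL
L/III-1 aff II-2×II-3: Ll
⇒ L over [I-1,I-2,II-1,II-2,II-3,II-4,III-1]: 36 consistent

I-2 ∈ {KK Ll, KK ll, Kk Ll, Kk ll}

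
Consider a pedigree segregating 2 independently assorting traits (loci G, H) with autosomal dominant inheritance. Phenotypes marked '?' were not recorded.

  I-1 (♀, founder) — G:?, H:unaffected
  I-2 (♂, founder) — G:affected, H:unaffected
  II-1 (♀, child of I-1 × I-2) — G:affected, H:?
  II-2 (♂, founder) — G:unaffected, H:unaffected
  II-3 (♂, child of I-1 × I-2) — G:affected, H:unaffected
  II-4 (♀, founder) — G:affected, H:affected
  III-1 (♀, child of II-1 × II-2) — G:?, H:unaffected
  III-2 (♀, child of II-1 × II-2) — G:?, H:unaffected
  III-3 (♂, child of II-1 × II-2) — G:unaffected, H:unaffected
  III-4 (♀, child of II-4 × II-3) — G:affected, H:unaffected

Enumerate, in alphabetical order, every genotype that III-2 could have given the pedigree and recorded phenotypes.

G/I-1 ? ·: gg|Gg|GG
G/I-2 aff ·: Gg|GG
G/II-1 aff I-1×I-2: Gg
G/II-2 un ·: gg
G/II-3 aff I-1×I-2: Gg|GG
G/II-4 aff ·: Gg|GG
G/III-1 ? II-1×II-2: gg|Gg
G/III-2 ? II-1×II-2: gg|Gg
G/III-3 un II-1×II-2: gg
G/III-4 aff II-4×II-3: Gg|GG
⇒ G over [I-1,I-2,II-1,II-2,II-3,II-4,III-1,III-2,III-3,III-4]: 116 consistent
H/I-1 un ·: hh
H/I-2 un ·: hh
H/II-1 ? I-1×I-2: hh
H/II-2 un ·: hh
H/II-3 un I-1×I-2: hh
H/II-4 aff ·: Hh
H/III-1 un II-1×II-2: hh
H/III-2 un II-1×II-2: hh
H/III-3 un II-1×II-2: hh
H/III-4 un II-4×II-3: hh
⇒ H over [I-1,I-2,II-1,II-2,II-3,II-4,III-1,III-2,III-3,III-4]: 1 consistent

III-2 ∈ {Gg hh, gg hh}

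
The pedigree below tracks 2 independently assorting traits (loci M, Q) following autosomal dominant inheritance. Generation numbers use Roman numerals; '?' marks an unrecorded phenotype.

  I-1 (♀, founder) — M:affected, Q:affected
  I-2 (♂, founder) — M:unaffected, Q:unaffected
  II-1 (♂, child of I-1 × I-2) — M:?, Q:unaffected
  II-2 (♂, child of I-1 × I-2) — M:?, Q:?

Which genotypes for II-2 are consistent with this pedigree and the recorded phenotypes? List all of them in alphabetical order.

II-2 ∈ {Mm Qq, Mm qq, mm Qq, mm qq}

M/I-1 aff ·: Mm|MM
M/I-2 un ·: mm
M/II-1 ? I-1×I-2: mm|Mm
M/II-2 ? I-1×I-2: mm|Mm
⇒ M over [I-1,I-2,II-1,II-2]: 5 consistent
Q/I-1 aff ·: Qq
Q/I-2 un ·: qq
Q/II-1 un I-1×I-2: qq
Q/II-2 ? I-1×I-2: qq|Qq
⇒ Q over [I-1,I-2,II-1,II-2]: 2 consistent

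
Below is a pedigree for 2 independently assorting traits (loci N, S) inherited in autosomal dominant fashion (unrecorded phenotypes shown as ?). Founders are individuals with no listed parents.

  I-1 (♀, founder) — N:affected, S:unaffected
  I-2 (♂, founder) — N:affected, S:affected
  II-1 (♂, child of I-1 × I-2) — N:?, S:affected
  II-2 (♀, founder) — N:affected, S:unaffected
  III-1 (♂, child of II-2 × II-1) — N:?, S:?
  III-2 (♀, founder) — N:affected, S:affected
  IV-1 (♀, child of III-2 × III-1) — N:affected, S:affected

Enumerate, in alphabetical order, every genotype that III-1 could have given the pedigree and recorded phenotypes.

N/I-1 aff ·: Nn|NN
N/I-2 aff ·: Nn|NN
N/II-1 ? I-1×I-2: nn|Nn|NN
N/II-2 aff ·: Nn|NN
N/III-1 ? II-2×II-1: nn|Nn|NN
N/III-2 aff ·: Nn|NN
N/IV-1 aff III-2×III-1: Nn|NN
⇒ N over [I-1,I-2,II-1,II-2,III-1,III-2,IV-1]: 98 consistent
S/I-1 un ·: ss
S/I-2 aff ·: Ss|SS
S/II-1 aff I-1×I-2: Ss
S/II-2 un ·: ss
S/III-1 ? II-2×II-1: ss|Ss
S/III-2 aff ·: Ss|SS
S/IV-1 aff III-2×III-1: Ss|SS
⇒ S over [I-1,I-2,II-1,II-2,III-1,III-2,IV-1]: 12 consistent

III-1 ∈ {NN Ss, NN ss, Nn Ss, Nn ss, nn Ss, nn ss}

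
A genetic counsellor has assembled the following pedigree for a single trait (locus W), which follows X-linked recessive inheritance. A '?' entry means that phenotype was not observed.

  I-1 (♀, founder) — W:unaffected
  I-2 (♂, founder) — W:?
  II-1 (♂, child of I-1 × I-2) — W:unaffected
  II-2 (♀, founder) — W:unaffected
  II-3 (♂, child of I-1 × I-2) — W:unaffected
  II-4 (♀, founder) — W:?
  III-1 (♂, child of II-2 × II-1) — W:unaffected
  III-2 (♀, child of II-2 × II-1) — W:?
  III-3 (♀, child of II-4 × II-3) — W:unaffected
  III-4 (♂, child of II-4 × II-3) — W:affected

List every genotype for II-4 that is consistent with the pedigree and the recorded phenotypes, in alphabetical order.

II-4 ∈ {X^WX^w, X^wX^w}

W/I-1 un ·: X^WX^W|X^WX^w
W/I-2 ? ·: X^WY|X^wY
W/II-1 un I-1×I-2: X^WY
W/II-2 un ·: X^WX^W|X^WX^w
W/II-3 un I-1×I-2: X^WY
W/II-4 ? ·: X^WX^w|X^wX^w
W/III-1 un II-2×II-1: X^WY
W/III-2 ? II-2×II-1: X^WX^W|X^WX^w
W/III-3 un II-4×II-3: X^WX^W|X^WX^w
W/III-4 aff II-4×II-3: X^wY
⇒ W over [I-1,I-2,II-1,II-2,II-3,II-4,III-1,III-2,III-3,III-4]: 36 consistent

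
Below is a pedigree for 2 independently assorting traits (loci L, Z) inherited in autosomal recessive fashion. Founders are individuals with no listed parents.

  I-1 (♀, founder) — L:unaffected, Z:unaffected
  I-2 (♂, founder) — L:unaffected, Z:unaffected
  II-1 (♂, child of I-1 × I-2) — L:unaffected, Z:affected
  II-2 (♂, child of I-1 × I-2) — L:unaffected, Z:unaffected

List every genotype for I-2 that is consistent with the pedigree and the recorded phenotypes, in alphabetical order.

L/I-1 un ·: LL|Ll
L/I-2 un ·: LL|Ll
L/II-1 un I-1×I-2: LL|Ll
L/II-2 un I-1×I-2: LL|Ll
⇒ L over [I-1,I-2,II-1,II-2]: 13 consistent
Z/I-1 un ·: Zz
Z/I-2 un ·: Zz
Z/II-1 aff I-1×I-2: zz
Z/II-2 un I-1×I-2: ZZ|Zz
⇒ Z over [I-1,I-2,II-1,II-2]: 2 consistent

I-2 ∈ {LL Zz, Ll Zz}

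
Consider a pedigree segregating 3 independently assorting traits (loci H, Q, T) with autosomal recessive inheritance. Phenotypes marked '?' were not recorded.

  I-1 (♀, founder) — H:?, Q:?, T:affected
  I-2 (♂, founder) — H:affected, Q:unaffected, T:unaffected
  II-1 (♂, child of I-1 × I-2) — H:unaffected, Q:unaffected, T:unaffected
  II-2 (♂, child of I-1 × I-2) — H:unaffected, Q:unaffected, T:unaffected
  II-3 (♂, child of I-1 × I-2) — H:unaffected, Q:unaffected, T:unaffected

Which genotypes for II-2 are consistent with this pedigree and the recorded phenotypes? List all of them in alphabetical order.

H/I-1 ? ·: HH|Hh
H/I-2 aff ·: hh
H/II-1 un I-1×I-2: Hh
H/II-2 un I-1×I-2: Hh
H/II-3 un I-1×I-2: Hh
⇒ H over [I-1,I-2,II-1,II-2,II-3]: 2 consistent
Q/I-1 ? ·: QQ|Qq|qq
Q/I-2 un ·: QQ|Qq
Q/II-1 un I-1×I-2: QQ|Qq
Q/II-2 un I-1×I-2: QQ|Qq
Q/II-3 un I-1×I-2: QQ|Qq
⇒ Q over [I-1,I-2,II-1,II-2,II-3]: 27 consistent
T/I-1 aff ·: tt
T/I-2 un ·: TT|Tt
T/II-1 un I-1×I-2: Tt
T/II-2 un I-1×I-2: Tt
T/II-3 un I-1×I-2: Tt
⇒ T over [I-1,I-2,II-1,II-2,II-3]: 2 consistent

II-2 ∈ {Hh QQ Tt, Hh Qq Tt}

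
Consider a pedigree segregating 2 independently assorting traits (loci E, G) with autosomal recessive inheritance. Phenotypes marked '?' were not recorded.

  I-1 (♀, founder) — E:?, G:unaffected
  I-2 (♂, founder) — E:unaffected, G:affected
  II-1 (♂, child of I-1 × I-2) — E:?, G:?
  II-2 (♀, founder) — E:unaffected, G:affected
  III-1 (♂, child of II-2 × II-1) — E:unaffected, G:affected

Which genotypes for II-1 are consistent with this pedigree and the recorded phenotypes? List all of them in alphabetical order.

II-1 ∈ {EE Gg, EE gg, Ee Gg, Ee gg, ee Gg, ee gg}

E/I-1 ? ·: EE|Ee|ee
E/I-2 un ·: EE|Ee
E/II-1 ? I-1×I-2: EE|Ee|ee
E/II-2 un ·: EE|Ee
E/III-1 un II-2×II-1: EE|Ee
⇒ E over [I-1,I-2,II-1,II-2,III-1]: 36 consistent
G/I-1 un ·: GG|Gg
G/I-2 aff ·: gg
G/II-1 ? I-1×I-2: Gg|gg
G/II-2 aff ·: gg
G/III-1 aff II-2×II-1: gg
⇒ G over [I-1,I-2,II-1,II-2,III-1]: 3 consistent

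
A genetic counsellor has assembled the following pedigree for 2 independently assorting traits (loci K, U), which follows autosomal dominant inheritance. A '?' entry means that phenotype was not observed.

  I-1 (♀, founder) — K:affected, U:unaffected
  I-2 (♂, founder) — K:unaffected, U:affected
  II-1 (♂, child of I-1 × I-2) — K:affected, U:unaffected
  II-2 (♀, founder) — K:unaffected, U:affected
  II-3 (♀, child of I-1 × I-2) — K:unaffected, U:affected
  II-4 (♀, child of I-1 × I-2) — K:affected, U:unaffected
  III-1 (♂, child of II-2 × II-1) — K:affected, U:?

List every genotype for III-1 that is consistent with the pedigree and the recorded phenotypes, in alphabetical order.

III-1 ∈ {Kk Uu, Kk uu}

K/I-1 aff ·: Kk
K/I-2 un ·: kk
K/II-1 aff I-1×I-2: Kk
K/II-2 un ·: kk
K/II-3 un I-1×I-2: kk
K/II-4 aff I-1×I-2: Kk
K/III-1 aff II-2×II-1: Kk
⇒ K over [I-1,I-2,II-1,II-2,II-3,II-4,III-1]: 1 consistent
U/I-1 un ·: uu
U/I-2 aff ·: Uu
U/II-1 un I-1×I-2: uu
U/II-2 aff ·: Uu|UU
U/II-3 aff I-1×I-2: Uu
U/II-4 un I-1×I-2: uu
U/III-1 ? II-2×II-1: uu|Uu
⇒ U over [I-1,I-2,II-1,II-2,II-3,II-4,III-1]: 3 consistent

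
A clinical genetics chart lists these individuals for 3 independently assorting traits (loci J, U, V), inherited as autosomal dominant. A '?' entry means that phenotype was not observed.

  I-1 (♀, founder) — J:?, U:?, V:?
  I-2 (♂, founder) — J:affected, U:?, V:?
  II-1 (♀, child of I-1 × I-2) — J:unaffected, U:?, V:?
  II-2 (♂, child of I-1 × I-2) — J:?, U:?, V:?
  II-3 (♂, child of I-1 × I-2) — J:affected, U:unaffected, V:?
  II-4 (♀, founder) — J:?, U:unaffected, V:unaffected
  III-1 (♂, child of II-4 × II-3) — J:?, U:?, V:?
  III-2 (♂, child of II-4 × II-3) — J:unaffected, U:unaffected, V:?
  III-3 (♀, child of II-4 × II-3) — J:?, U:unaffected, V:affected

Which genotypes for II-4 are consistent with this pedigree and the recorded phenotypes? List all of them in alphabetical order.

J/I-1 ? ·: jj|Jj
J/I-2 aff ·: Jj
J/II-1 un I-1×I-2: jj
J/II-2 ? I-1×I-2: jj|Jj|JJ
J/II-3 aff I-1×I-2: Jj
J/II-4 ? ·: jj|Jj
J/III-1 ? II-4×II-3: jj|Jj|JJ
J/III-2 un II-4×II-3: jj
J/III-3 ? II-4×II-3: jj|Jj|JJ
⇒ J over [I-1,I-2,II-1,II-2,II-3,II-4,III-1,III-2,III-3]: 65 consistent
U/I-1 ? ·: uu|Uu
U/I-2 ? ·: uu|Uu
U/II-1 ? I-1×I-2: uu|Uu|UU
U/II-2 ? I-1×I-2: uu|Uu|UU
U/II-3 un I-1×I-2: uu
U/II-4 un ·: uu
U/III-1 ? II-4×II-3: uu
U/III-2 un II-4×II-3: uu
U/III-3 un II-4×II-3: uu
⇒ U over [I-1,I-2,II-1,II-2,II-3,II-4,III-1,III-2,III-3]: 18 consistent
V/I-1 ? ·: vv|Vv|VV
V/I-2 ? ·: vv|Vv|VV
V/II-1 ? I-1×I-2: vv|Vv|VV
V/II-2 ? I-1×I-2: vv|Vv|VV
V/II-3 ? I-1×I-2: Vv|VV
V/II-4 un ·: vv
V/III-1 ? II-4×II-3: vv|Vv
V/III-2 ? II-4×II-3: vv|Vv
V/III-3 aff II-4×II-3: Vv
⇒ V over [I-1,I-2,II-1,II-2,II-3,II-4,III-1,III-2,III-3]: 126 consistent

II-4 ∈ {Jj uu vv, jj uu vv}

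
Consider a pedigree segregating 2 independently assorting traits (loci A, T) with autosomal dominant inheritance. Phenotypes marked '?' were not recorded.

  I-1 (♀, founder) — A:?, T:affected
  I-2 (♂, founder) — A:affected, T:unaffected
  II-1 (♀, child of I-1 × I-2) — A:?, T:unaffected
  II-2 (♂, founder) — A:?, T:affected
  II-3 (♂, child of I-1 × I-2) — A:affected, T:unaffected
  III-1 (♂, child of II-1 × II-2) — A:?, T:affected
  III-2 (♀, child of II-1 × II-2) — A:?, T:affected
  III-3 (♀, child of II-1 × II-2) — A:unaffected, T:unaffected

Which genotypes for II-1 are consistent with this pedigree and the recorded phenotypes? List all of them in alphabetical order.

A/I-1 ? ·: aa|Aa|AA
A/I-2 aff ·: Aa|AA
A/II-1 ? I-1×I-2: aa|Aa
A/II-2 ? ·: aa|Aa
A/II-3 aff I-1×I-2: Aa|AA
A/III-1 ? II-1×II-2: aa|Aa|AA
A/III-2 ? II-1×II-2: aa|Aa|AA
A/III-3 un II-1×II-2: aa
⇒ A over [I-1,I-2,II-1,II-2,II-3,III-1,III-2,III-3]: 119 consistent
T/I-1 aff ·: Tt
T/I-2 un ·: tt
T/II-1 un I-1×I-2: tt
T/II-2 aff ·: Tt
T/II-3 un I-1×I-2: tt
T/III-1 aff II-1×II-2: Tt
T/III-2 aff II-1×II-2: Tt
T/III-3 un II-1×II-2: tt
⇒ T over [I-1,I-2,II-1,II-2,II-3,III-1,III-2,III-3]: 1 consistent

II-1 ∈ {Aa tt, aa tt}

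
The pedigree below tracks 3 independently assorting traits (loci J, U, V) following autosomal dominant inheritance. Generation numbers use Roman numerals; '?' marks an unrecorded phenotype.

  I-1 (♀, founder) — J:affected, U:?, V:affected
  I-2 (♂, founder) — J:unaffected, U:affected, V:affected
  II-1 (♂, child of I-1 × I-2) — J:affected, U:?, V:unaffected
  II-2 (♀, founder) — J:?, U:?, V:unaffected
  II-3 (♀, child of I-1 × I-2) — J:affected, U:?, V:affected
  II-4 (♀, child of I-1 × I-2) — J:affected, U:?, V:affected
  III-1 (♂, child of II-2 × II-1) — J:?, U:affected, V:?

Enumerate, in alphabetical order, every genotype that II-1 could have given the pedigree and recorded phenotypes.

II-1 ∈ {Jj UU vv, Jj Uu vv, Jj uu vv}

J/I-1 aff ·: Jj|JJ
J/I-2 un ·: jj
J/II-1 aff I-1×I-2: Jj
J/II-2 ? ·: jj|Jj|JJ
J/II-3 aff I-1×I-2: Jj
J/II-4 aff I-1×I-2: Jj
J/III-1 ? II-2×II-1: jj|Jj|JJ
⇒ J over [I-1,I-2,II-1,II-2,II-3,II-4,III-1]: 14 consistent
U/I-1 ? ·: uu|Uu|UU
U/I-2 aff ·: Uu|UU
U/II-1 ? I-1×I-2: uu|Uu|UU
U/II-2 ? ·: uu|Uu|UU
U/II-3 ? I-1×I-2: uu|Uu|UU
U/II-4 ? I-1×I-2: uu|Uu|UU
U/III-1 aff II-2×II-1: Uu|UU
⇒ U over [I-1,I-2,II-1,II-2,II-3,II-4,III-1]: 208 consistent
V/I-1 aff ·: Vv
V/I-2 aff ·: Vv
V/II-1 un I-1×I-2: vv
V/II-2 un ·: vv
V/II-3 aff I-1×I-2: Vv|VV
V/II-4 aff I-1×I-2: Vv|VV
V/III-1 ? II-2×II-1: vv
⇒ V over [I-1,I-2,II-1,II-2,II-3,II-4,III-1]: 4 consistent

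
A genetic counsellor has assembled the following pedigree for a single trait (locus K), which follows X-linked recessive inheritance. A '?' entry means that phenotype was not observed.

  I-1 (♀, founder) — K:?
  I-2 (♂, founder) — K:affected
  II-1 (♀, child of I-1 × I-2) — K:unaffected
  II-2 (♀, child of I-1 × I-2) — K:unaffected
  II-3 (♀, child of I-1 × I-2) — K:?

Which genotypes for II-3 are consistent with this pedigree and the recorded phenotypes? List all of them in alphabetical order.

II-3 ∈ {X^KX^k, X^kX^k}

K/I-1 ? ·: X^KX^K|X^KX^k
K/I-2 aff ·: X^kY
K/II-1 un I-1×I-2: X^KX^k
K/II-2 un I-1×I-2: X^KX^k
K/II-3 ? I-1×I-2: X^KX^k|X^kX^k
⇒ K over [I-1,I-2,II-1,II-2,II-3]: 3 consistent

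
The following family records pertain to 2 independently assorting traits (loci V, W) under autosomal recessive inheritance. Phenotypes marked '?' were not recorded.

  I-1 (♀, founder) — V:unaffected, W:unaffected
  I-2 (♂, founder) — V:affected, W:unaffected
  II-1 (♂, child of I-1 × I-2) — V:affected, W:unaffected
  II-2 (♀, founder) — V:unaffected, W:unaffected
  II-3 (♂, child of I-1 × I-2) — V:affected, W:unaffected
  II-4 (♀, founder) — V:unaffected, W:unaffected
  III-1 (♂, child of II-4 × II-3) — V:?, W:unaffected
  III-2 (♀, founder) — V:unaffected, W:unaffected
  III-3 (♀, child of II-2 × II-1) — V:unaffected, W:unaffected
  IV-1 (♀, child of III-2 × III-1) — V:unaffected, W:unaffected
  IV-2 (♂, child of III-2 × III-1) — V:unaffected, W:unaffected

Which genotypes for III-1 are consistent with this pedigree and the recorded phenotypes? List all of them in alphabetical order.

V/I-1 un ·: Vv
V/I-2 aff ·: vv
V/II-1 aff I-1×I-2: vv
V/II-2 un ·: VV|Vv
V/II-3 aff I-1×I-2: vv
V/II-4 un ·: VV|Vv
V/III-1 ? II-4×II-3: Vv|vv
V/III-2 un ·: VV|Vv
V/III-3 un II-2×II-1: Vv
V/IV-1 un III-2×III-1: VV|Vv
V/IV-2 un III-2×III-1: VV|Vv
⇒ V over [I-1,I-2,II-1,II-2,II-3,II-4,III-1,III-2,III-3,IV-1,IV-2]: 36 consistent
W/I-1 un ·: WW|Ww
W/I-2 un ·: WW|Ww
W/II-1 un I-1×I-2: WW|Ww
W/II-2 un ·: WW|Ww
W/II-3 un I-1×I-2: WW|Ww
W/II-4 un ·: WW|Ww
W/III-1 un II-4×II-3: WW|Ww
W/III-2 un ·: WW|Ww
W/III-3 un II-2×II-1: WW|Ww
W/IV-1 un III-2×III-1: WW|Ww
W/IV-2 un III-2×III-1: WW|Ww
⇒ W over [I-1,I-2,II-1,II-2,II-3,II-4,III-1,III-2,III-3,IV-1,IV-2]: 978 consistent

III-1 ∈ {Vv WW, Vv Ww, vv WW, vv Ww}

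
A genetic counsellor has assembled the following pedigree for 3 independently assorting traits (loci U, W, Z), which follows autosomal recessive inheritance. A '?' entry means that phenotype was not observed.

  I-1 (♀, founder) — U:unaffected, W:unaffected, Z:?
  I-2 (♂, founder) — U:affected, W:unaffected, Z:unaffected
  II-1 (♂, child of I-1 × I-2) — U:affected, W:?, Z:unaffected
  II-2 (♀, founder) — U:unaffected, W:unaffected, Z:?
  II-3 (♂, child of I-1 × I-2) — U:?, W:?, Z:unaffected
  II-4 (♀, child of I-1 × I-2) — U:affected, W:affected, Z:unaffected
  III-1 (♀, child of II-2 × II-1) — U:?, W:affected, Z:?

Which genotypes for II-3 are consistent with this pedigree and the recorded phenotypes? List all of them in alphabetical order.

U/I-1 un ·: Uu
U/I-2 aff ·: uu
U/II-1 aff I-1×I-2: uu
U/II-2 un ·: UU|Uu
U/II-3 ? I-1×I-2: Uu|uu
U/II-4 aff I-1×I-2: uu
U/III-1 ? II-2×II-1: Uu|uu
⇒ U over [I-1,I-2,II-1,II-2,II-3,II-4,III-1]: 6 consistent
W/I-1 un ·: Ww
W/I-2 un ·: Ww
W/II-1 ? I-1×I-2: Ww|ww
W/II-2 un ·: Ww
W/II-3 ? I-1×I-2: WW|Ww|ww
W/II-4 aff I-1×I-2: ww
W/III-1 aff II-2×II-1: ww
⇒ W over [I-1,I-2,II-1,II-2,II-3,II-4,III-1]: 6 consistent
Z/I-1 ? ·: ZZ|Zz|zz
Z/I-2 un ·: ZZ|Zz
Z/II-1 un I-1×I-2: ZZ|Zz
Z/II-2 ? ·: ZZ|Zz|zz
Z/II-3 un I-1×I-2: ZZ|Zz
Z/II-4 un I-1×I-2: ZZ|Zz
Z/III-1 ? II-2×II-1: ZZ|Zz|zz
⇒ Z over [I-1,I-2,II-1,II-2,II-3,II-4,III-1]: 150 consistent

II-3 ∈ {Uu WW ZZ, Uu WW Zz, Uu Ww ZZ, Uu Ww Zz, Uu ww ZZ, Uu ww Zz, uu WW ZZ, uu WW Zz, uu Ww ZZ, uu Ww Zz, uu ww ZZ, uu ww Zz}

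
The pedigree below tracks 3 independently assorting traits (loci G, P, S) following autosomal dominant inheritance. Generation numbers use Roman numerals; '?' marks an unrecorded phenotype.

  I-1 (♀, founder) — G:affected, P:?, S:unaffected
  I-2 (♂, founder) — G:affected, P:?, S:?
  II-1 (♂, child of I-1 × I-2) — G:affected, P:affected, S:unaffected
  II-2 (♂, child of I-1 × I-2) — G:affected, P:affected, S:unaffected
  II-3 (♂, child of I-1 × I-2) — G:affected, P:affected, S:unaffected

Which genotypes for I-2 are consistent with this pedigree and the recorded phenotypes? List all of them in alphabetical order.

G/I-1 aff ·: Gg|GG
G/I-2 aff ·: Gg|GG
G/II-1 aff I-1×I-2: Gg|GG
G/II-2 aff I-1×I-2: Gg|GG
G/II-3 aff I-1×I-2: Gg|GG
⇒ G over [I-1,I-2,II-1,II-2,II-3]: 25 consistent
P/I-1 ? ·: pp|Pp|PP
P/I-2 ? ·: pp|Pp|PP
P/II-1 aff I-1×I-2: Pp|PP
P/II-2 aff I-1×I-2: Pp|PP
P/II-3 aff I-1×I-2: Pp|PP
⇒ P over [I-1,I-2,II-1,II-2,II-3]: 29 consistent
S/I-1 un ·: ss
S/I-2 ? ·: ss|Ss
S/II-1 un I-1×I-2: ss
S/II-2 un I-1×I-2: ss
S/II-3 un I-1×I-2: ss
⇒ S over [I-1,I-2,II-1,II-2,II-3]: 2 consistent

I-2 ∈ {GG PP Ss, GG PP ss, GG Pp Ss, GG Pp ss, GG pp Ss, GG pp ss, Gg PP Ss, Gg PP ss, Gg Pp Ss, Gg Pp ss, Gg pp Ss, Gg pp ss}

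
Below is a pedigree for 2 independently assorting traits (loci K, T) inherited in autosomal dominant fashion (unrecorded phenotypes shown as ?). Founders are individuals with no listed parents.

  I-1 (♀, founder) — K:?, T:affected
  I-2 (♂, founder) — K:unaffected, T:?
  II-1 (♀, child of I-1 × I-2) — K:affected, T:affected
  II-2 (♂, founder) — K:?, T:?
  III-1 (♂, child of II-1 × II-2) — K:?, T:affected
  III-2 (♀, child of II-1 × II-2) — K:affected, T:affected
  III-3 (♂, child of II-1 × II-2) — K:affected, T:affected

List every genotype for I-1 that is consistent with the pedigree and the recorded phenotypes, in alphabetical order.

K/I-1 ? ·: Kk|KK
K/I-2 un ·: kk
K/II-1 aff I-1×I-2: Kk
K/II-2 ? ·: kk|Kk|KK
K/III-1 ? II-1×II-2: kk|Kk|KK
K/III-2 aff II-1×II-2: Kk|KK
K/III-3 aff II-1×II-2: Kk|KK
⇒ K over [I-1,I-2,II-1,II-2,III-1,III-2,III-3]: 44 consistent
T/I-1 aff ·: Tt|TT
T/I-2 ? ·: tt|Tt|TT
T/II-1 aff I-1×I-2: Tt|TT
T/II-2 ? ·: tt|Tt|TT
T/III-1 aff II-1×II-2: Tt|TT
T/III-2 aff II-1×II-2: Tt|TT
T/III-3 aff II-1×II-2: Tt|TT
⇒ T over [I-1,I-2,II-1,II-2,III-1,III-2,III-3]: 125 consistent

I-1 ∈ {KK TT, KK Tt, Kk TT, Kk Tt}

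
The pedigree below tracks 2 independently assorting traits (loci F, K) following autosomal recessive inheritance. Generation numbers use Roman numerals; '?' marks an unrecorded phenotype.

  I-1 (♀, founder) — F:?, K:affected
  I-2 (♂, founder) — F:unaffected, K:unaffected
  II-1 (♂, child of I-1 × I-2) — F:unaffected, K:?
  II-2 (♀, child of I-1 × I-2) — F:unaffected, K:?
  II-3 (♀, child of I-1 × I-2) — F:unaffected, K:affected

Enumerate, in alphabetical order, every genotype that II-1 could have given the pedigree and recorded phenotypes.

II-1 ∈ {FF Kk, FF kk, Ff Kk, Ff kk}

F/I-1 ? ·: FF|Ff|ff
F/I-2 un ·: FF|Ff
F/II-1 un I-1×I-2: FF|Ff
F/II-2 un I-1×I-2: FF|Ff
F/II-3 un I-1×I-2: FF|Ff
⇒ F over [I-1,I-2,II-1,II-2,II-3]: 27 consistent
K/I-1 aff ·: kk
K/I-2 un ·: Kk
K/II-1 ? I-1×I-2: Kk|kk
K/II-2 ? I-1×I-2: Kk|kk
K/II-3 aff I-1×I-2: kk
⇒ K over [I-1,I-2,II-1,II-2,II-3]: 4 consistent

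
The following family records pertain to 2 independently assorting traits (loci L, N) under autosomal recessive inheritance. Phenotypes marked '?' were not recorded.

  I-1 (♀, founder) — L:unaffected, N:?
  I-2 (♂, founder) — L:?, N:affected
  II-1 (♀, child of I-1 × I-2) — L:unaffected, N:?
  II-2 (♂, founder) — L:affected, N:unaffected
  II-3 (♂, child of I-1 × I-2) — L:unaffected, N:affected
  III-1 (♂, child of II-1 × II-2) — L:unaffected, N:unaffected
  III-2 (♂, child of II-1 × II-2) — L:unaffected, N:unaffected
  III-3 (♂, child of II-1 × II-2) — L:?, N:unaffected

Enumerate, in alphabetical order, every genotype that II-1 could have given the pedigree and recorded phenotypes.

II-1 ∈ {LL Nn, LL nn, Ll Nn, Ll nn}

L/I-1 un ·: LL|Ll
L/I-2 ? ·: LL|Ll|ll
L/II-1 un I-1×I-2: LL|Ll
L/II-2 aff ·: ll
L/II-3 un I-1×I-2: LL|Ll
L/III-1 un II-1×II-2: Ll
L/III-2 un II-1×II-2: Ll
L/III-3 ? II-1×II-2: Ll|ll
⇒ L over [I-1,I-2,II-1,II-2,II-3,III-1,III-2,III-3]: 23 consistent
N/I-1 ? ·: Nn|nn
N/I-2 aff ·: nn
N/II-1 ? I-1×I-2: Nn|nn
N/II-2 un ·: NN|Nn
N/II-3 aff I-1×I-2: nn
N/III-1 un II-1×II-2: NN|Nn
N/III-2 un II-1×II-2: NN|Nn
N/III-3 un II-1×II-2: NN|Nn
⇒ N over [I-1,I-2,II-1,II-2,II-3,III-1,III-2,III-3]: 20 consistent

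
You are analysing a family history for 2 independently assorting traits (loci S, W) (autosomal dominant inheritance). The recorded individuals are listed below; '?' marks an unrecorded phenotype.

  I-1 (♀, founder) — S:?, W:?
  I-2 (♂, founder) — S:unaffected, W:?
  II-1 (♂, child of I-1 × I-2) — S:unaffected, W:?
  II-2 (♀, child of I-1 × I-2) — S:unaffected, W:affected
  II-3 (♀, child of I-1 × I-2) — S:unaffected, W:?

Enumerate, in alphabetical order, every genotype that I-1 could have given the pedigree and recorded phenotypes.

S/I-1 ? ·: ss|Ss
S/I-2 un ·: ss
S/II-1 un I-1×I-2: ss
S/II-2 un I-1×I-2: ss
S/II-3 un I-1×I-2: ss
⇒ S over [I-1,I-2,II-1,II-2,II-3]: 2 consistent
W/I-1 ? ·: ww|Ww|WW
W/I-2 ? ·: ww|Ww|WW
W/II-1 ? I-1×I-2: ww|Ww|WW
W/II-2 aff I-1×I-2: Ww|WW
W/II-3 ? I-1×I-2: ww|Ww|WW
⇒ W over [I-1,I-2,II-1,II-2,II-3]: 45 consistent

I-1 ∈ {Ss WW, Ss Ww, Ss ww, ss WW, ss Ww, ss ww}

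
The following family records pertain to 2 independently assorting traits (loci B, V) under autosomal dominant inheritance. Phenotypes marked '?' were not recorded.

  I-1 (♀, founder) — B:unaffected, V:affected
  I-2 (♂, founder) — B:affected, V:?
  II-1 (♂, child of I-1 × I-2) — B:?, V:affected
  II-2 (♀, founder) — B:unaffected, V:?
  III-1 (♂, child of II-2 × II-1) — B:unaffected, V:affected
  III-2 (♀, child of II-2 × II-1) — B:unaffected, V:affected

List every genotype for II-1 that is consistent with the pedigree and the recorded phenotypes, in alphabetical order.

B/I-1 un ·: bb
B/I-2 aff ·: Bb|BB
B/II-1 ? I-1×I-2: bb|Bb
B/II-2 un ·: bb
B/III-1 un II-2×II-1: bb
B/III-2 un II-2×II-1: bb
⇒ B over [I-1,I-2,II-1,II-2,III-1,III-2]: 3 consistent
V/I-1 aff ·: Vv|VV
V/I-2 ? ·: vv|Vv|VV
V/II-1 aff I-1×I-2: Vv|VV
V/II-2 ? ·: vv|Vv|VV
V/III-1 aff II-2×II-1: Vv|VV
V/III-2 aff II-2×II-1: Vv|VV
⇒ V over [I-1,I-2,II-1,II-2,III-1,III-2]: 69 consistent

II-1 ∈ {Bb VV, Bb Vv, bb VV, bb Vv}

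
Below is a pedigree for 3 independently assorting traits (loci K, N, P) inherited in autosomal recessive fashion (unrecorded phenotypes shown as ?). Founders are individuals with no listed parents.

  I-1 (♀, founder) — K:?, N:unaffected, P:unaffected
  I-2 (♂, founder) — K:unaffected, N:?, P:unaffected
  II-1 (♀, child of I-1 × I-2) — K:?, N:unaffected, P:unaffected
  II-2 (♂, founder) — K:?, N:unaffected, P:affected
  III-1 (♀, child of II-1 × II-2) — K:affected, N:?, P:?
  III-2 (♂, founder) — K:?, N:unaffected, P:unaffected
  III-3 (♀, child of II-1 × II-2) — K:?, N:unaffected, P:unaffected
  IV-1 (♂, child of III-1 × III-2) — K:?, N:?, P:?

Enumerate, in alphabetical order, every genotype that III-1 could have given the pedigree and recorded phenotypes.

K/I-1 ? ·: KK|Kk|kk
K/I-2 un ·: KK|Kk
K/II-1 ? I-1×I-2: Kk|kk
K/II-2 ? ·: Kk|kk
K/III-1 aff II-1×II-2: kk
K/III-2 ? ·: KK|Kk|kk
K/III-3 ? II-1×II-2: KK|Kk|kk
K/IV-1 ? III-1×III-2: Kk|kk
⇒ K over [I-1,I-2,II-1,II-2,III-1,III-2,III-3,IV-1]: 124 consistent
N/I-1 un ·: NN|Nn
N/I-2 ? ·: NN|Nn|nn
N/II-1 un I-1×I-2: NN|Nn
N/II-2 un ·: NN|Nn
N/III-1 ? II-1×II-2: NN|Nn|nn
N/III-2 un ·: NN|Nn
N/III-3 un II-1×II-2: NN|Nn
N/IV-1 ? III-1×III-2: NN|Nn|nn
⇒ N over [I-1,I-2,II-1,II-2,III-1,III-2,III-3,IV-1]: 266 consistent
P/I-1 un ·: PP|Pp
P/I-2 un ·: PP|Pp
P/II-1 un I-1×I-2: PP|Pp
P/II-2 aff ·: pp
P/III-1 ? II-1×II-2: Pp|pp
P/III-2 un ·: PP|Pp
P/III-3 un II-1×II-2: Pp
P/IV-1 ? III-1×III-2: PP|Pp|pp
⇒ P over [I-1,I-2,II-1,II-2,III-1,III-2,III-3,IV-1]: 44 consistent

III-1 ∈ {kk NN Pp, kk NN pp, kk Nn Pp, kk Nn pp, kk nn Pp, kk nn pp}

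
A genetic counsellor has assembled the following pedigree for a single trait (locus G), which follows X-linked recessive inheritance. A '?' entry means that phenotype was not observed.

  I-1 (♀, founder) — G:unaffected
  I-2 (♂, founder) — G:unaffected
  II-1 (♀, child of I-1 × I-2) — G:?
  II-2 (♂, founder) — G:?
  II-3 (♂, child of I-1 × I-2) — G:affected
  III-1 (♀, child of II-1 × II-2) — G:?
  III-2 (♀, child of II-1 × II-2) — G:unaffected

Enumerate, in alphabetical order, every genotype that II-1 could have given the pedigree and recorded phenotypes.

G/I-1 un ·: X^GX^g
G/I-2 un ·: X^GY
G/II-1 ? I-1×I-2: X^GX^G|X^GX^g
G/II-2 ? ·: X^GY|X^gY
G/II-3 aff I-1×I-2: X^gY
G/III-1 ? II-1×II-2: X^GX^G|X^GX^g|X^gX^g
G/III-2 un II-1×II-2: X^GX^G|X^GX^g
⇒ G over [I-1,I-2,II-1,II-2,II-3,III-1,III-2]: 8 consistent

II-1 ∈ {X^GX^G, X^GX^g}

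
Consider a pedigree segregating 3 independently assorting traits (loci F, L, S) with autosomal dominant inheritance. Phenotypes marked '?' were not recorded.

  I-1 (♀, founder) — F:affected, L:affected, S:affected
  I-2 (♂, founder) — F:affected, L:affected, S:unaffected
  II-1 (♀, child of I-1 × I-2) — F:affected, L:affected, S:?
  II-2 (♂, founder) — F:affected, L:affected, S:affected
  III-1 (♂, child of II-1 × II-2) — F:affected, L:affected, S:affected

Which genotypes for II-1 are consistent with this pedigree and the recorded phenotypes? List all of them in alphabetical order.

II-1 ∈ {FF LL Ss, FF LL ss, FF Ll Ss, FF Ll ss, Ff LL Ss, Ff LL ss, Ff Ll Ss, Ff Ll ss}

F/I-1 aff ·: Ff|FF
F/I-2 aff ·: Ff|FF
F/II-1 aff I-1×I-2: Ff|FF
F/II-2 aff ·: Ff|FF
F/III-1 aff II-1×II-2: Ff|FF
⇒ F over [I-1,I-2,II-1,II-2,III-1]: 24 consistent
L/I-1 aff ·: Ll|LL
L/I-2 aff ·: Ll|LL
L/II-1 aff I-1×I-2: Ll|LL
L/II-2 aff ·: Ll|LL
L/III-1 aff II-1×II-2: Ll|LL
⇒ L over [I-1,I-2,II-1,II-2,III-1]: 24 consistent
S/I-1 aff ·: Ss|SS
S/I-2 un ·: ss
S/II-1 ? I-1×I-2: ss|Ss
S/II-2 aff ·: Ss|SS
S/III-1 aff II-1×II-2: Ss|SS
⇒ S over [I-1,I-2,II-1,II-2,III-1]: 10 consistent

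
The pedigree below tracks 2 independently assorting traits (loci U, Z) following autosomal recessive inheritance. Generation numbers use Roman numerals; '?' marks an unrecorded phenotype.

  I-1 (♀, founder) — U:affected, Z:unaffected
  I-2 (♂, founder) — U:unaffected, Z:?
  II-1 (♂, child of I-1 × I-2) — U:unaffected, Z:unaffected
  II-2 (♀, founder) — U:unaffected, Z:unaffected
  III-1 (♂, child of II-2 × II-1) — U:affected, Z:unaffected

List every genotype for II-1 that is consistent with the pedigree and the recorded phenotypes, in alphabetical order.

II-1 ∈ {Uu ZZ, Uu Zz}

U/I-1 aff ·: uu
U/I-2 un ·: UU|Uu
U/II-1 un I-1×I-2: Uu
U/II-2 un ·: Uu
U/III-1 aff II-2×II-1: uu
⇒ U over [I-1,I-2,II-1,II-2,III-1]: 2 consistent
Z/I-1 un ·: ZZ|Zz
Z/I-2 ? ·: ZZ|Zz|zz
Z/II-1 un I-1×I-2: ZZ|Zz
Z/II-2 un ·: ZZ|Zz
Z/III-1 un II-2×II-1: ZZ|Zz
⇒ Z over [I-1,I-2,II-1,II-2,III-1]: 32 consistent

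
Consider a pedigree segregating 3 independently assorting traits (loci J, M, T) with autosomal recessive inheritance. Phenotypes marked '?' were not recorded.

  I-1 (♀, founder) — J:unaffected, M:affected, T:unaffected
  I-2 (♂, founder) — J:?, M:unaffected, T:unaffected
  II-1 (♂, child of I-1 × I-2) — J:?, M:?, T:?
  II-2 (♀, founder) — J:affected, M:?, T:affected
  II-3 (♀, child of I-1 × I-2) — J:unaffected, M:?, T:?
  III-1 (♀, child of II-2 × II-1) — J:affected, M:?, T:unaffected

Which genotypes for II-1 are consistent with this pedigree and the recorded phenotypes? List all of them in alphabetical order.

II-1 ∈ {Jj Mm TT, Jj Mm Tt, Jj mm TT, Jj mm Tt, jj Mm TT, jj Mm Tt, jj mm TT, jj mm Tt}

J/I-1 un ·: JJ|Jj
J/I-2 ? ·: JJ|Jj|jj
J/II-1 ? I-1×I-2: Jj|jj
J/II-2 aff ·: jj
J/II-3 un I-1×I-2: JJ|Jj
J/III-1 aff II-2×II-1: jj
⇒ J over [I-1,I-2,II-1,II-2,II-3,III-1]: 11 consistent
M/I-1 aff ·: mm
M/I-2 un ·: MM|Mm
M/II-1 ? I-1×I-2: Mm|mm
M/II-2 ? ·: MM|Mm|mm
M/II-3 ? I-1×I-2: Mm|mm
M/III-1 ? II-2×II-1: MM|Mm|mm
⇒ M over [I-1,I-2,II-1,II-2,II-3,III-1]: 29 consistent
T/I-1 un ·: TT|Tt
T/I-2 un ·: TT|Tt
T/II-1 ? I-1×I-2: TT|Tt
T/II-2 aff ·: tt
T/II-3 ? I-1×I-2: TT|Tt|tt
T/III-1 un II-2×II-1: Tt
⇒ T over [I-1,I-2,II-1,II-2,II-3,III-1]: 15 consistent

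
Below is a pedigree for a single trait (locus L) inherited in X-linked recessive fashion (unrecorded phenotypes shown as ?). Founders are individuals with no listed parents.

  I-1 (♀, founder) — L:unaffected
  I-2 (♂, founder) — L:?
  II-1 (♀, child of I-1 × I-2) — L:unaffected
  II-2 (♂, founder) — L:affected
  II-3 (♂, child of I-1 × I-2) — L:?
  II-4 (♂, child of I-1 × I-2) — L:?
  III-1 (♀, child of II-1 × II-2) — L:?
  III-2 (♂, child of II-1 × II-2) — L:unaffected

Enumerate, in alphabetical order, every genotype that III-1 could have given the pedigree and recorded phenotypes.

L/I-1 un ·: X^LX^L|X^LX^l
L/I-2 ? ·: X^LY|X^lY
L/II-1 un I-1×I-2: X^LX^L|X^LX^l
L/II-2 aff ·: X^lY
L/II-3 ? I-1×I-2: X^LY|X^lY
L/II-4 ? I-1×I-2: X^LY|X^lY
L/III-1 ? II-1×II-2: X^LX^l|X^lX^l
L/III-2 un II-1×II-2: X^LY
⇒ L over [I-1,I-2,II-1,II-2,II-3,II-4,III-1,III-2]: 23 consistent

III-1 ∈ {X^LX^l, X^lX^l}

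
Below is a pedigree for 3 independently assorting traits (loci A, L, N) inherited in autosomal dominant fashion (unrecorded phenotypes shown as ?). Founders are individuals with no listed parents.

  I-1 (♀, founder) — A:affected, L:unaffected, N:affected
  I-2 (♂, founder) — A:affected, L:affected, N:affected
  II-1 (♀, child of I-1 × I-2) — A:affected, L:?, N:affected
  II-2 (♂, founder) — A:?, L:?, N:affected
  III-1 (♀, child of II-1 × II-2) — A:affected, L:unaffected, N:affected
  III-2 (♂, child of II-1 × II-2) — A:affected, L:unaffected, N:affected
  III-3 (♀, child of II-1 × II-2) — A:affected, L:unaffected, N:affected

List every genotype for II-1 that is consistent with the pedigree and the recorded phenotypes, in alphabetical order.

II-1 ∈ {AA Ll NN, AA Ll Nn, AA ll NN, AA ll Nn, Aa Ll NN, Aa Ll Nn, Aa ll NN, Aa ll Nn}

A/I-1 aff ·: Aa|AA
A/I-2 aff ·: Aa|AA
A/II-1 aff I-1×I-2: Aa|AA
A/II-2 ? ·: aa|Aa|AA
A/III-1 aff II-1×II-2: Aa|AA
A/III-2 aff II-1×II-2: Aa|AA
A/III-3 aff II-1×II-2: Aa|AA
⇒ A over [I-1,I-2,II-1,II-2,III-1,III-2,III-3]: 91 consistent
L/I-1 un ·: ll
L/I-2 aff ·: Ll|LL
L/II-1 ? I-1×I-2: ll|Ll
L/II-2 ? ·: ll|Ll
L/III-1 un II-1×II-2: ll
L/III-2 un II-1×II-2: ll
L/III-3 un II-1×II-2: ll
⇒ L over [I-1,I-2,II-1,II-2,III-1,III-2,III-3]: 6 consistent
N/I-1 aff ·: Nn|NN
N/I-2 aff ·: Nn|NN
N/II-1 aff I-1×I-2: Nn|NN
N/II-2 aff ·: Nn|NN
N/III-1 aff II-1×II-2: Nn|NN
N/III-2 aff II-1×II-2: Nn|NN
N/III-3 aff II-1×II-2: Nn|NN
⇒ N over [I-1,I-2,II-1,II-2,III-1,III-2,III-3]: 84 consistent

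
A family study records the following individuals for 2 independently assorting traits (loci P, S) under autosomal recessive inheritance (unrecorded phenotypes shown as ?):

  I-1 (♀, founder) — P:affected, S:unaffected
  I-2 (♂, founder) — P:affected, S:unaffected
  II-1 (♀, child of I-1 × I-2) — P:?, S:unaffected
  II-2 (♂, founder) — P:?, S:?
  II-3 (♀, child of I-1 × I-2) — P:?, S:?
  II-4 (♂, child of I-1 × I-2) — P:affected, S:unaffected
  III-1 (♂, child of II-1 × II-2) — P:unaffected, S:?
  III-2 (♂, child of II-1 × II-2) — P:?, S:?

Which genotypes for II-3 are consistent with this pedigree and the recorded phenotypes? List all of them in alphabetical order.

II-3 ∈ {pp SS, pp Ss, pp ss}

P/I-1 aff ·: pp
P/I-2 aff ·: pp
P/II-1 ? I-1×I-2: pp
P/II-2 ? ·: PP|Pp
P/II-3 ? I-1×I-2: pp
P/II-4 aff I-1×I-2: pp
P/III-1 un II-1×II-2: Pp
P/III-2 ? II-1×II-2: Pp|pp
⇒ P over [I-1,I-2,II-1,II-2,II-3,II-4,III-1,III-2]: 3 consistent
S/I-1 un ·: SS|Ss
S/I-2 un ·: SS|Ss
S/II-1 un I-1×I-2: SS|Ss
S/II-2 ? ·: SS|Ss|ss
S/II-3 ? I-1×I-2: SS|Ss|ss
S/II-4 un I-1×I-2: SS|Ss
S/III-1 ? II-1×II-2: SS|Ss|ss
S/III-2 ? II-1×II-2: SS|Ss|ss
⇒ S over [I-1,I-2,II-1,II-2,II-3,II-4,III-1,III-2]: 328 consistent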